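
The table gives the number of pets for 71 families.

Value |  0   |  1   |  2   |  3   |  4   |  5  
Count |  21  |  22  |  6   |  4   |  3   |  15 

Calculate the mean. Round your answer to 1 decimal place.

1.9

Values: 0, 1, 2, 3, 4, 5
Σfx = 21×0 + 22×1 + 6×2 + 4×3 + 3×4 + 15×5 = 133
n = Σf = 71
Mean = 133 / 71 = 1.8732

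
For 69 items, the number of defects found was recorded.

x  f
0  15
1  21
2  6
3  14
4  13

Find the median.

1

Cumulative frequencies: 15, 36, 42, 56, 69
n = 69, so the median is the value in position (n+1)/2 = 35.
Position 35 falls at value 1.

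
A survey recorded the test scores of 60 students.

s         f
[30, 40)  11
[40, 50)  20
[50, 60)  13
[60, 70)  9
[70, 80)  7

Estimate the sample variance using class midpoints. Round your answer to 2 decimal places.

Midpoints: 35, 45, 55, 65, 75
n = 60, Σfm = 3110, mean = 51.8333
Σfm² = 170700
Σf(m − x̄)² = Σfm² − (Σfm)²/n = 170700 − 3110²/60 = 9498.3333
Sample variance = 9498.3333 / 59 = 160.9887

160.99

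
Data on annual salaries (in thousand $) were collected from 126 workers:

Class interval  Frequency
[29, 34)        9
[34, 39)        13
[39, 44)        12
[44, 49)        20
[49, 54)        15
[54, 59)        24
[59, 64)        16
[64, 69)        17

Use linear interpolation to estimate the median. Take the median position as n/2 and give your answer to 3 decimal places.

Cumulative frequencies: 9, 22, 34, 54, 69, 93, 109, 126
n = 126; position = n/2 = 63.
This falls in the class [49, 54): L = 49, F = 54, f = 15, h = 5.
Median ≈ 49 + ((63 − 54) / 15) × 5 = 52.0000

52.000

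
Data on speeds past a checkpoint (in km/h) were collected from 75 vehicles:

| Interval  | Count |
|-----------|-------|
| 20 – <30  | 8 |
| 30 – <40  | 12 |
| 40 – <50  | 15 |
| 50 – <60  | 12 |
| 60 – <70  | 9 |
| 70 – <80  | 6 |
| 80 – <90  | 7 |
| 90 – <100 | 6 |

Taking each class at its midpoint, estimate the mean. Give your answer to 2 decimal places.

Midpoints: 25, 35, 45, 55, 65, 75, 85, 95
Σfm = 8×25 + 12×35 + 15×45 + 12×55 + 9×65 + 6×75 + 7×85 + 6×95 = 4155
n = Σf = 75
Mean = 4155 / 75 = 55.4000

55.40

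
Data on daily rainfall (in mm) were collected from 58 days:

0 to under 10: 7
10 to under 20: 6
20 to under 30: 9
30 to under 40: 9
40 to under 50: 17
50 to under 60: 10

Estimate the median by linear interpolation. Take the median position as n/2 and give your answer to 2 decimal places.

37.78

Cumulative frequencies: 7, 13, 22, 31, 48, 58
n = 58; position = n/2 = 29.
This falls in the class 30 to under 40: L = 30, F = 22, f = 9, h = 10.
Median ≈ 30 + ((29 − 22) / 9) × 10 = 37.7778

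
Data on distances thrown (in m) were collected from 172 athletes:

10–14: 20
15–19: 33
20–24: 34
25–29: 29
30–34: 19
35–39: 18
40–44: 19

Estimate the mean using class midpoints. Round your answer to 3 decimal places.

Midpoints: 12, 17, 22, 27, 32, 37, 42
Σfm = 20×12 + 33×17 + 34×22 + 29×27 + 19×32 + 18×37 + 19×42 = 4404
n = Σf = 172
Mean = 4404 / 172 = 25.6047

25.605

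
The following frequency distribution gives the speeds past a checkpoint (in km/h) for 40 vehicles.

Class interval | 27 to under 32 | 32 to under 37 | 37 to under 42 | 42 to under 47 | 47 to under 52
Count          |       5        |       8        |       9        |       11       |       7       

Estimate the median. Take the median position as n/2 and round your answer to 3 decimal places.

Cumulative frequencies: 5, 13, 22, 33, 40
n = 40; position = n/2 = 20.
This falls in the class 37 to under 42: L = 37, F = 13, f = 9, h = 5.
Median ≈ 37 + ((20 − 13) / 9) × 5 = 40.8889

40.889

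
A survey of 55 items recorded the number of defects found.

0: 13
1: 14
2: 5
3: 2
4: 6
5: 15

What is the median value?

2

Cumulative frequencies: 13, 27, 32, 34, 40, 55
n = 55, so the median is the value in position (n+1)/2 = 28.
Position 28 falls at value 2.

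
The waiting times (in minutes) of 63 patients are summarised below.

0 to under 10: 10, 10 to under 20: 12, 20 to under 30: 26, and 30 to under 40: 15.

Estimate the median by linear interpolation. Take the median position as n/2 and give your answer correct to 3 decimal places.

23.654

Cumulative frequencies: 10, 22, 48, 63
n = 63; position = n/2 = 31.5.
This falls in the class 20 to under 30: L = 20, F = 22, f = 26, h = 10.
Median ≈ 20 + ((31.5 − 22) / 26) × 10 = 23.6538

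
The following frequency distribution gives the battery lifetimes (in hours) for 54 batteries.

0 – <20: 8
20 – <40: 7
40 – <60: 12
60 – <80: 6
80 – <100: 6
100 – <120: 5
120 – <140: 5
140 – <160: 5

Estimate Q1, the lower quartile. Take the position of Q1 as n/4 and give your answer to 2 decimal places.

35.71

Cumulative frequencies: 8, 15, 27, 33, 39, 44, 49, 54
n = 54; position = n/4 = 13.5.
This falls in the class 20 – <40: L = 20, F = 8, f = 7, h = 20.
Lower quartile ≈ 20 + ((13.5 − 8) / 7) × 20 = 35.7143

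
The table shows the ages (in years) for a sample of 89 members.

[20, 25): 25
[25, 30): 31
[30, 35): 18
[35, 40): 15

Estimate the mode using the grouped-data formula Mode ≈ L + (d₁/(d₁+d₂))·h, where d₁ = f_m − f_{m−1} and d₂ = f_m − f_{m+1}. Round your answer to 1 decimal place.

26.6

Modal class: [25, 30) (highest frequency 31).
d₁ = 31 − 25 = 6, d₂ = 31 − 18 = 13
Mode ≈ 25 + (6/(6+13)) × 5 = 25 + 1.5789 = 26.5789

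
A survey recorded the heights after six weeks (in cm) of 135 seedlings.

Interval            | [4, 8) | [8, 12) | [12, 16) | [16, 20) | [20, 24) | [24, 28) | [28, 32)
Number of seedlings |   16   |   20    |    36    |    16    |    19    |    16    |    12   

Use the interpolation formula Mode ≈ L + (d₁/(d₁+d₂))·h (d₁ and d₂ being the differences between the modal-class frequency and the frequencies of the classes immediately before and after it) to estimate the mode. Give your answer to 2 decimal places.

13.78

Modal class: [12, 16) (highest frequency 36).
d₁ = 36 − 20 = 16, d₂ = 36 − 16 = 20
Mode ≈ 12 + (16/(16+20)) × 4 = 12 + 1.7778 = 13.7778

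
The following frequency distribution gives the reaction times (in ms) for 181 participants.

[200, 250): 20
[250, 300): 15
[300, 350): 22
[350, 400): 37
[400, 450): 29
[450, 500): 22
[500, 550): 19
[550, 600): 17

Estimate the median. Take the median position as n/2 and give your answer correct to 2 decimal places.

395.27

Cumulative frequencies: 20, 35, 57, 94, 123, 145, 164, 181
n = 181; position = n/2 = 90.5.
This falls in the class [350, 400): L = 350, F = 57, f = 37, h = 50.
Median ≈ 350 + ((90.5 − 57) / 37) × 50 = 395.2703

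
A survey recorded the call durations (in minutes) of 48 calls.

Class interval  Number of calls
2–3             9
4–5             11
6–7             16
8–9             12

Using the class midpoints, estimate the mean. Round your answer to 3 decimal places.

Midpoints: 2.5, 4.5, 6.5, 8.5
Σfm = 9×2.5 + 11×4.5 + 16×6.5 + 12×8.5 = 278
n = Σf = 48
Mean = 278 / 48 = 5.7917

5.792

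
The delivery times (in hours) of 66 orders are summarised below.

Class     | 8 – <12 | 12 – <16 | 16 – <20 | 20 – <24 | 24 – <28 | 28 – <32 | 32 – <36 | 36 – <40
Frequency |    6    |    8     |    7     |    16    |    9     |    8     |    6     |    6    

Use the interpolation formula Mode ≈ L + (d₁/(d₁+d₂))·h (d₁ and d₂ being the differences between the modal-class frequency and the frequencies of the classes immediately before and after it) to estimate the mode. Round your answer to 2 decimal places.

22.25

Modal class: 20 – <24 (highest frequency 16).
d₁ = 16 − 7 = 9, d₂ = 16 − 9 = 7
Mode ≈ 20 + (9/(9+7)) × 4 = 20 + 2.2500 = 22.2500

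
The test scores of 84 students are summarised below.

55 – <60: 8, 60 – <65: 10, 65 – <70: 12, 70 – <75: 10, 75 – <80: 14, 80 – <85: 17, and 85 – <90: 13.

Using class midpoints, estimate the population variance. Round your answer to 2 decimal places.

92.73

Midpoints: 57.5, 62.5, 67.5, 72.5, 77.5, 82.5, 87.5
n = 84, Σfm = 6245, mean = 74.3452
Σfm² = 472075
Σf(m − x̄)² = Σfm² − (Σfm)²/n = 472075 − 6245²/84 = 7788.9881
Population variance = 7788.9881 / 84 = 92.7260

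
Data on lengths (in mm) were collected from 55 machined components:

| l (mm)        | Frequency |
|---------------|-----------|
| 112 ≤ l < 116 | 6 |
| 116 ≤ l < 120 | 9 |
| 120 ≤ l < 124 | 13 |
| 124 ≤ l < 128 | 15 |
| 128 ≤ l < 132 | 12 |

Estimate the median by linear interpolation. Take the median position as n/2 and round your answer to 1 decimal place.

Cumulative frequencies: 6, 15, 28, 43, 55
n = 55; position = n/2 = 27.5.
This falls in the class 120 ≤ l < 124: L = 120, F = 15, f = 13, h = 4.
Median ≈ 120 + ((27.5 − 15) / 13) × 4 = 123.8462

123.8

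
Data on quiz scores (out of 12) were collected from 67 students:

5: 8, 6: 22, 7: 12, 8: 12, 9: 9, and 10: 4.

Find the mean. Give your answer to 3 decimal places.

7.060

Values: 5, 6, 7, 8, 9, 10
Σfx = 8×5 + 22×6 + 12×7 + 12×8 + 9×9 + 4×10 = 473
n = Σf = 67
Mean = 473 / 67 = 7.0597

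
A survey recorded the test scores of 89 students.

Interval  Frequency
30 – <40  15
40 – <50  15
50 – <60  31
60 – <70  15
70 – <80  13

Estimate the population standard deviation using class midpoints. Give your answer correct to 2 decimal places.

Midpoints: 35, 45, 55, 65, 75
n = 89, Σfm = 4855, mean = 54.5506
Σfm² = 279025
Σf(m − x̄)² = Σfm² − (Σfm)²/n = 279025 − 4855²/89 = 14182.0225
Population variance = 14182.0225 / 89 = 159.3486
Standard deviation = √159.3486 = 12.6233

12.62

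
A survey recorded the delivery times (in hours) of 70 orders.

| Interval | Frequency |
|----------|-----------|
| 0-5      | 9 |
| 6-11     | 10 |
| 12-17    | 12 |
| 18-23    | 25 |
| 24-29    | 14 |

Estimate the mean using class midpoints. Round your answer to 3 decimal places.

Midpoints: 2.5, 8.5, 14.5, 20.5, 26.5
Σfm = 9×2.5 + 10×8.5 + 12×14.5 + 25×20.5 + 14×26.5 = 1165
n = Σf = 70
Mean = 1165 / 70 = 16.6429

16.643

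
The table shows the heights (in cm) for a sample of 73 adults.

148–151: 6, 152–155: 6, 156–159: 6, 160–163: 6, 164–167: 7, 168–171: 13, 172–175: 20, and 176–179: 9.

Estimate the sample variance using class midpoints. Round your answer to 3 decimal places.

77.449

Midpoints: 149.5, 153.5, 157.5, 161.5, 165.5, 169.5, 173.5, 177.5
n = 73, Σfm = 12161.5, mean = 166.5959
Σfm² = 2031632.25
Σf(m − x̄)² = Σfm² − (Σfm)²/n = 2031632.25 − 12161.5²/73 = 5576.3288
Sample variance = 5576.3288 / 72 = 77.4490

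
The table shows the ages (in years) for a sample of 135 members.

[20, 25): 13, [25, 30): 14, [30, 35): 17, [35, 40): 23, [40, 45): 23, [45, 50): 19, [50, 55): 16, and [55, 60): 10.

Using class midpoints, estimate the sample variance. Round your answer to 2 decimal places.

Midpoints: 22.5, 27.5, 32.5, 37.5, 42.5, 47.5, 52.5, 57.5
n = 135, Σfm = 5387.5, mean = 39.9074
Σfm² = 229043.75
Σf(m − x̄)² = Σfm² − (Σfm)²/n = 229043.75 − 5387.5²/135 = 14042.5926
Sample variance = 14042.5926 / 134 = 104.7955

104.80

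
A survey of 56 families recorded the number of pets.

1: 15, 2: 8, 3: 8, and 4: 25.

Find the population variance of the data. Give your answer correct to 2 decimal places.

Values: 1, 2, 3, 4
n = 56, Σfx = 155, mean = 2.7679
Σfx² = 519
Σf(x − x̄)² = Σfx² − (Σfx)²/n = 519 − 155²/56 = 89.9821
Population variance = 89.9821 / 56 = 1.6068

1.61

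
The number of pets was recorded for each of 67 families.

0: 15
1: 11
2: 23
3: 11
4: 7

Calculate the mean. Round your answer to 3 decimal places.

Values: 0, 1, 2, 3, 4
Σfx = 15×0 + 11×1 + 23×2 + 11×3 + 7×4 = 118
n = Σf = 67
Mean = 118 / 67 = 1.7612

1.761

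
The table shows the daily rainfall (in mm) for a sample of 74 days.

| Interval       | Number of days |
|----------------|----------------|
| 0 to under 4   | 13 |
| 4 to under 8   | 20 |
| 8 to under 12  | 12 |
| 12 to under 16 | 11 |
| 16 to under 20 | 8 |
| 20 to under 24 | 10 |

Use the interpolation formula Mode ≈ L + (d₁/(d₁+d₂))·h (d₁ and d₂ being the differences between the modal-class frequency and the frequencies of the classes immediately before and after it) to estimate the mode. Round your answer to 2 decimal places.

Modal class: 4 to under 8 (highest frequency 20).
d₁ = 20 − 13 = 7, d₂ = 20 − 12 = 8
Mode ≈ 4 + (7/(7+8)) × 4 = 4 + 1.8667 = 5.8667

5.87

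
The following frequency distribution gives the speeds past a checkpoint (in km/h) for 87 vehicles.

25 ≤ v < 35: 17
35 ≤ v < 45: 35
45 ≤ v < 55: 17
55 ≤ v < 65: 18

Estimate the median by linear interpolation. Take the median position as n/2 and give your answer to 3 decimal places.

42.571

Cumulative frequencies: 17, 52, 69, 87
n = 87; position = n/2 = 43.5.
This falls in the class 35 ≤ v < 45: L = 35, F = 17, f = 35, h = 10.
Median ≈ 35 + ((43.5 − 17) / 35) × 10 = 42.5714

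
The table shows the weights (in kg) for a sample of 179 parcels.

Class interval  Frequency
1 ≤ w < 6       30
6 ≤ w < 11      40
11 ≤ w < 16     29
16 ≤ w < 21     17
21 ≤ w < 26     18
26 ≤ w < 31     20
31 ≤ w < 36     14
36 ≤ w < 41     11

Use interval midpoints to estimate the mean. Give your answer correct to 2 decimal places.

Midpoints: 3.5, 8.5, 13.5, 18.5, 23.5, 28.5, 33.5, 38.5
Σfm = 30×3.5 + 40×8.5 + 29×13.5 + 17×18.5 + 18×23.5 + 20×28.5 + 14×33.5 + 11×38.5 = 3036.5
n = Σf = 179
Mean = 3036.5 / 179 = 16.9637

16.96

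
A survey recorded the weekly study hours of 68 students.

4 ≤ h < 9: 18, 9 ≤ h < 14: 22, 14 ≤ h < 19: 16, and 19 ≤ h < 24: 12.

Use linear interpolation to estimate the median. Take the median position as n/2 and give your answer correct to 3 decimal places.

Cumulative frequencies: 18, 40, 56, 68
n = 68; position = n/2 = 34.
This falls in the class 9 ≤ h < 14: L = 9, F = 18, f = 22, h = 5.
Median ≈ 9 + ((34 − 18) / 22) × 5 = 12.6364

12.636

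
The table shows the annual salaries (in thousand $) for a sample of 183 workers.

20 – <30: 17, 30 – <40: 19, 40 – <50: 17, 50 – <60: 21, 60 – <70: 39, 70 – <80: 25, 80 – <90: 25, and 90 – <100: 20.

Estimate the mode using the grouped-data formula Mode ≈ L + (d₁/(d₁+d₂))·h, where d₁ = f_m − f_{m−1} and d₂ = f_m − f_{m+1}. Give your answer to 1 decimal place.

Modal class: 60 – <70 (highest frequency 39).
d₁ = 39 − 21 = 18, d₂ = 39 − 25 = 14
Mode ≈ 60 + (18/(18+14)) × 10 = 60 + 5.6250 = 65.6250

65.6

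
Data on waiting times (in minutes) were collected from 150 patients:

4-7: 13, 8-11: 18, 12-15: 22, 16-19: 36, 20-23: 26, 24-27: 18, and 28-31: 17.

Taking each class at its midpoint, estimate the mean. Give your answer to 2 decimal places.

Midpoints: 5.5, 9.5, 13.5, 17.5, 21.5, 25.5, 29.5
Σfm = 13×5.5 + 18×9.5 + 22×13.5 + 36×17.5 + 26×21.5 + 18×25.5 + 17×29.5 = 2689
n = Σf = 150
Mean = 2689 / 150 = 17.9267

17.93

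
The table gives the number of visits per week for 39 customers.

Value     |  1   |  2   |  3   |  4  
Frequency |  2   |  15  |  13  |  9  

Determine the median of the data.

3

Cumulative frequencies: 2, 17, 30, 39
n = 39, so the median is the value in position (n+1)/2 = 20.
Position 20 falls at value 3.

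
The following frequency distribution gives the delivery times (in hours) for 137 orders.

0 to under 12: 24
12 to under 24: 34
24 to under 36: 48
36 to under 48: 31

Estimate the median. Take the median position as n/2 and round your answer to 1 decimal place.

Cumulative frequencies: 24, 58, 106, 137
n = 137; position = n/2 = 68.5.
This falls in the class 24 to under 36: L = 24, F = 58, f = 48, h = 12.
Median ≈ 24 + ((68.5 − 58) / 48) × 12 = 26.6250

26.6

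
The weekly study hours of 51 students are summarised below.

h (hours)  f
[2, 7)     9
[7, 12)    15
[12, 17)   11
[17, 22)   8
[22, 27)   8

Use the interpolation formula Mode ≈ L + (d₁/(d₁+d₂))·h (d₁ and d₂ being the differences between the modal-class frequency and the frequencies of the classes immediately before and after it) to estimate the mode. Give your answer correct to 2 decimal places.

10.00

Modal class: [7, 12) (highest frequency 15).
d₁ = 15 − 9 = 6, d₂ = 15 − 11 = 4
Mode ≈ 7 + (6/(6+4)) × 5 = 7 + 3.0000 = 10.0000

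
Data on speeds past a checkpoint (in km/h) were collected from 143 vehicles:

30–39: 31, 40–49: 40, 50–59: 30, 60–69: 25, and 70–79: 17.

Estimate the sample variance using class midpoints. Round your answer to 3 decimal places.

171.880

Midpoints: 34.5, 44.5, 54.5, 64.5, 74.5
n = 143, Σfm = 7363.5, mean = 51.4930
Σfm² = 403575.75
Σf(m − x̄)² = Σfm² − (Σfm)²/n = 403575.75 − 7363.5²/143 = 24406.9930
Sample variance = 24406.9930 / 142 = 171.8802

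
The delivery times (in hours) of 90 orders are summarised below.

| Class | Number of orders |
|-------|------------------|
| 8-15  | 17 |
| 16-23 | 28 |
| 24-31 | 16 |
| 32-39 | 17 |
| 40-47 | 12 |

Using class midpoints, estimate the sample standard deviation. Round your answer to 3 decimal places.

10.595

Midpoints: 11.5, 19.5, 27.5, 35.5, 43.5
n = 90, Σfm = 2307, mean = 25.6333
Σfm² = 69126.5
Σf(m − x̄)² = Σfm² − (Σfm)²/n = 69126.5 − 2307²/90 = 9990.4000
Sample variance = 9990.4000 / 89 = 112.2517
Standard deviation = √112.2517 = 10.5949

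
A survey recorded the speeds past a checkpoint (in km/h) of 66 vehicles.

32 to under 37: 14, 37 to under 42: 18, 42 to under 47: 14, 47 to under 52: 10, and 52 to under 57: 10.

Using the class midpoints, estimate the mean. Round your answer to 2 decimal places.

Midpoints: 34.5, 39.5, 44.5, 49.5, 54.5
Σfm = 14×34.5 + 18×39.5 + 14×44.5 + 10×49.5 + 10×54.5 = 2857
n = Σf = 66
Mean = 2857 / 66 = 43.2879

43.29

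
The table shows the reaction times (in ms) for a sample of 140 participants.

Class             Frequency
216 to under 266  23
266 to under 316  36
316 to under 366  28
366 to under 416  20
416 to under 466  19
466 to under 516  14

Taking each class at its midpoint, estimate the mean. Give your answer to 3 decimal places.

Midpoints: 241, 291, 341, 391, 441, 491
Σfm = 23×241 + 36×291 + 28×341 + 20×391 + 19×441 + 14×491 = 48640
n = Σf = 140
Mean = 48640 / 140 = 347.4286

347.429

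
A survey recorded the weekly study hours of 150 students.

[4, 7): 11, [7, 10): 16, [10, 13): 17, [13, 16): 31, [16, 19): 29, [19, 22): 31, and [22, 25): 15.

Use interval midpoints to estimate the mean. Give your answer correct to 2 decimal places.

Midpoints: 5.5, 8.5, 11.5, 14.5, 17.5, 20.5, 23.5
Σfm = 11×5.5 + 16×8.5 + 17×11.5 + 31×14.5 + 29×17.5 + 31×20.5 + 15×23.5 = 2337
n = Σf = 150
Mean = 2337 / 150 = 15.5800

15.58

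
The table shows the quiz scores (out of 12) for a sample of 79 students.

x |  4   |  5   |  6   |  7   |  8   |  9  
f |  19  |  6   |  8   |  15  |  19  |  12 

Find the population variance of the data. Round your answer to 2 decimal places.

Values: 4, 5, 6, 7, 8, 9
n = 79, Σfx = 519, mean = 6.5696
Σfx² = 3665
Σf(x − x̄)² = Σfx² − (Σfx)²/n = 3665 − 519²/79 = 255.3671
Population variance = 255.3671 / 79 = 3.2325

3.23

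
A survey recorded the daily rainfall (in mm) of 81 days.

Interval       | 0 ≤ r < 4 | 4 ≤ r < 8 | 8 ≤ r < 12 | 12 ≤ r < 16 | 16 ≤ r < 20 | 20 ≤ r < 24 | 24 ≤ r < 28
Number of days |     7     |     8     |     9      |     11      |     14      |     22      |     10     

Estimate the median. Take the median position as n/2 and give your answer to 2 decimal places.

Cumulative frequencies: 7, 15, 24, 35, 49, 71, 81
n = 81; position = n/2 = 40.5.
This falls in the class 16 ≤ r < 20: L = 16, F = 35, f = 14, h = 4.
Median ≈ 16 + ((40.5 − 35) / 14) × 4 = 17.5714

17.57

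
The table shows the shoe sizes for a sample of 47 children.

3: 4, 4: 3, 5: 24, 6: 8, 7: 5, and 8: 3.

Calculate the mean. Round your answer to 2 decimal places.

Values: 3, 4, 5, 6, 7, 8
Σfx = 4×3 + 3×4 + 24×5 + 8×6 + 5×7 + 3×8 = 251
n = Σf = 47
Mean = 251 / 47 = 5.3404

5.34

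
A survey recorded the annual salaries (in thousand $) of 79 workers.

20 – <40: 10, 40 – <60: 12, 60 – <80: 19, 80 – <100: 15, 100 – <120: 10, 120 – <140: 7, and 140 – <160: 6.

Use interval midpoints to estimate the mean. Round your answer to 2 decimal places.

82.15

Midpoints: 30, 50, 70, 90, 110, 130, 150
Σfm = 10×30 + 12×50 + 19×70 + 15×90 + 10×110 + 7×130 + 6×150 = 6490
n = Σf = 79
Mean = 6490 / 79 = 82.1519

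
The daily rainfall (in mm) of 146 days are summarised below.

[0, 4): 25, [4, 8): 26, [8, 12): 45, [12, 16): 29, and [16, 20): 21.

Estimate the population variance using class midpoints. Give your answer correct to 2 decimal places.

26.17

Midpoints: 2, 6, 10, 14, 18
n = 146, Σfm = 1440, mean = 9.8630
Σfm² = 18024
Σf(m − x̄)² = Σfm² − (Σfm)²/n = 18024 − 1440²/146 = 3821.2603
Population variance = 3821.2603 / 146 = 26.1730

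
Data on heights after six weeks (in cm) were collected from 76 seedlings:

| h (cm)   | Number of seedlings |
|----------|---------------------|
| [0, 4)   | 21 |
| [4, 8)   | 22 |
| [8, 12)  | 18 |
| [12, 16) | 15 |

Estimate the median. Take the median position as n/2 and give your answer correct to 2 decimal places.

7.09

Cumulative frequencies: 21, 43, 61, 76
n = 76; position = n/2 = 38.
This falls in the class [4, 8): L = 4, F = 21, f = 22, h = 4.
Median ≈ 4 + ((38 − 21) / 22) × 4 = 7.0909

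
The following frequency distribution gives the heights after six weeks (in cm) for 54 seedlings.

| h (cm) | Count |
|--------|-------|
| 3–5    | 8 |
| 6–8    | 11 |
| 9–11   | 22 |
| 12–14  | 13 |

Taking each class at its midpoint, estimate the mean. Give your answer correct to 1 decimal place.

Midpoints: 4, 7, 10, 13
Σfm = 8×4 + 11×7 + 22×10 + 13×13 = 498
n = Σf = 54
Mean = 498 / 54 = 9.2222

9.2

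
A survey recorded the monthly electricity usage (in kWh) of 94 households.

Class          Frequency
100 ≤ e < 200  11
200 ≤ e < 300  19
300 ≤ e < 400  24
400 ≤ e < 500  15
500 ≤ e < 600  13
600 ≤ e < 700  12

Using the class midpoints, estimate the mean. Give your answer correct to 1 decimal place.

388.3

Midpoints: 150, 250, 350, 450, 550, 650
Σfm = 11×150 + 19×250 + 24×350 + 15×450 + 13×550 + 12×650 = 36500
n = Σf = 94
Mean = 36500 / 94 = 388.2979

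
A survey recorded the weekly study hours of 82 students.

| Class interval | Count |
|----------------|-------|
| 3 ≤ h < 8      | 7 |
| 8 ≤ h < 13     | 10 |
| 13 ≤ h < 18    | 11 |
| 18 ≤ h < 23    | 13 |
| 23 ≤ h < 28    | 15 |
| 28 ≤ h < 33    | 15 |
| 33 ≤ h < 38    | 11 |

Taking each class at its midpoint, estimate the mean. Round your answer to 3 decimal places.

22.085

Midpoints: 5.5, 10.5, 15.5, 20.5, 25.5, 30.5, 35.5
Σfm = 7×5.5 + 10×10.5 + 11×15.5 + 13×20.5 + 15×25.5 + 15×30.5 + 11×35.5 = 1811
n = Σf = 82
Mean = 1811 / 82 = 22.0854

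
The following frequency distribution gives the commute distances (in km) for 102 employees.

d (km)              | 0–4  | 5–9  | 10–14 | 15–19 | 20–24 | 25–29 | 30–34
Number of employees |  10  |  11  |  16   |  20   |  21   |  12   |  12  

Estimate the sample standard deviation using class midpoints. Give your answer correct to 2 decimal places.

Midpoints: 2, 7, 12, 17, 22, 27, 32
n = 102, Σfm = 1799, mean = 17.6373
Σfm² = 39863
Σf(m − x̄)² = Σfm² − (Σfm)²/n = 39863 − 1799²/102 = 8133.5784
Sample variance = 8133.5784 / 101 = 80.5305
Standard deviation = √80.5305 = 8.9739

8.97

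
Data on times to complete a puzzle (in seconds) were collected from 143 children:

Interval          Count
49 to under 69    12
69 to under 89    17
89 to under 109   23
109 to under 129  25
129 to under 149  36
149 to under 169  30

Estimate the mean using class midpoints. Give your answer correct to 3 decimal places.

Midpoints: 59, 79, 99, 119, 139, 159
Σfm = 12×59 + 17×79 + 23×99 + 25×119 + 36×139 + 30×159 = 17077
n = Σf = 143
Mean = 17077 / 143 = 119.4196

119.420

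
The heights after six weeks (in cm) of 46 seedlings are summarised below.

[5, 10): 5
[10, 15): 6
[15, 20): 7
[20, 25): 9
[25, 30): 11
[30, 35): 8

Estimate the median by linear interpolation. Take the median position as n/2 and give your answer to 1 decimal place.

Cumulative frequencies: 5, 11, 18, 27, 38, 46
n = 46; position = n/2 = 23.
This falls in the class [20, 25): L = 20, F = 18, f = 9, h = 5.
Median ≈ 20 + ((23 − 18) / 9) × 5 = 22.7778

22.8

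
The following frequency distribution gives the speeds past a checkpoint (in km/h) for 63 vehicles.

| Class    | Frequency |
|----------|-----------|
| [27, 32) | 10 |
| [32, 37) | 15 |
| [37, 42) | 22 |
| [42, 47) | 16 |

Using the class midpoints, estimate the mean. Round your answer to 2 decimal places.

37.99

Midpoints: 29.5, 34.5, 39.5, 44.5
Σfm = 10×29.5 + 15×34.5 + 22×39.5 + 16×44.5 = 2393.5
n = Σf = 63
Mean = 2393.5 / 63 = 37.9921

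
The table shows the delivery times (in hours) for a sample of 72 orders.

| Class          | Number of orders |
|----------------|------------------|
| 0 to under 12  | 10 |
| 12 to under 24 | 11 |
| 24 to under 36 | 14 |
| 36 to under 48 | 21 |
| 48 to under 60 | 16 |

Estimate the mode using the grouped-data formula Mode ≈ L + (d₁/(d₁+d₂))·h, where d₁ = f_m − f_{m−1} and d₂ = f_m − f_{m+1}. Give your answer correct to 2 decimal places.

Modal class: 36 to under 48 (highest frequency 21).
d₁ = 21 − 14 = 7, d₂ = 21 − 16 = 5
Mode ≈ 36 + (7/(7+5)) × 12 = 36 + 7.0000 = 43.0000

43.00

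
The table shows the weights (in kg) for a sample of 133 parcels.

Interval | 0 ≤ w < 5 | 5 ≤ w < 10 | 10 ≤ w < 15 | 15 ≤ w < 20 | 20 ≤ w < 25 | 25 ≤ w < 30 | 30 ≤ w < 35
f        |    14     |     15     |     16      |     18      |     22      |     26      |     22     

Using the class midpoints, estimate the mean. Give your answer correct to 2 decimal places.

19.45

Midpoints: 2.5, 7.5, 12.5, 17.5, 22.5, 27.5, 32.5
Σfm = 14×2.5 + 15×7.5 + 16×12.5 + 18×17.5 + 22×22.5 + 26×27.5 + 22×32.5 = 2587.5
n = Σf = 133
Mean = 2587.5 / 133 = 19.4549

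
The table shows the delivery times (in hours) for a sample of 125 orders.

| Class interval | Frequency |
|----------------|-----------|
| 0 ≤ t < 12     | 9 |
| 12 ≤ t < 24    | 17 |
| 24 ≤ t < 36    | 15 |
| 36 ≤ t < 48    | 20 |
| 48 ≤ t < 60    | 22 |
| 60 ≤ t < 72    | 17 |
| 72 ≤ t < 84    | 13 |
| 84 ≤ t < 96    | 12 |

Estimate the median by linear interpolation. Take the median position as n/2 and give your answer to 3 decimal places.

48.818

Cumulative frequencies: 9, 26, 41, 61, 83, 100, 113, 125
n = 125; position = n/2 = 62.5.
This falls in the class 48 ≤ t < 60: L = 48, F = 61, f = 22, h = 12.
Median ≈ 48 + ((62.5 − 61) / 22) × 12 = 48.8182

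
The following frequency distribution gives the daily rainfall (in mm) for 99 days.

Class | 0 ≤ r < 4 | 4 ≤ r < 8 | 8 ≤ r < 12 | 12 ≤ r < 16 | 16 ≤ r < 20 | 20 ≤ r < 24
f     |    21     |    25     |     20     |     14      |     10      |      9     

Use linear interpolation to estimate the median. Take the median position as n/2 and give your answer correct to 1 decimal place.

8.7

Cumulative frequencies: 21, 46, 66, 80, 90, 99
n = 99; position = n/2 = 49.5.
This falls in the class 8 ≤ r < 12: L = 8, F = 46, f = 20, h = 4.
Median ≈ 8 + ((49.5 − 46) / 20) × 4 = 8.7000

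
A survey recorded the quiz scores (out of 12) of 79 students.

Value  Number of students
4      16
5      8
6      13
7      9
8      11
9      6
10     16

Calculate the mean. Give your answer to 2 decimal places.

Values: 4, 5, 6, 7, 8, 9, 10
Σfx = 16×4 + 8×5 + 13×6 + 9×7 + 11×8 + 6×9 + 16×10 = 547
n = Σf = 79
Mean = 547 / 79 = 6.9241

6.92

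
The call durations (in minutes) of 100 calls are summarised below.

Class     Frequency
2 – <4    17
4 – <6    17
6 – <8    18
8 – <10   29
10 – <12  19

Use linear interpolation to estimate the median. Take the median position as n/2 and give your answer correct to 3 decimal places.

Cumulative frequencies: 17, 34, 52, 81, 100
n = 100; position = n/2 = 50.
This falls in the class 6 – <8: L = 6, F = 34, f = 18, h = 2.
Median ≈ 6 + ((50 − 34) / 18) × 2 = 7.7778

7.778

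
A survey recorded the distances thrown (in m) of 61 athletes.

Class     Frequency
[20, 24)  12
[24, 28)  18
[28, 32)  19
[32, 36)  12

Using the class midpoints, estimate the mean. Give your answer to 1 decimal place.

Midpoints: 22, 26, 30, 34
Σfm = 12×22 + 18×26 + 19×30 + 12×34 = 1710
n = Σf = 61
Mean = 1710 / 61 = 28.0328

28.0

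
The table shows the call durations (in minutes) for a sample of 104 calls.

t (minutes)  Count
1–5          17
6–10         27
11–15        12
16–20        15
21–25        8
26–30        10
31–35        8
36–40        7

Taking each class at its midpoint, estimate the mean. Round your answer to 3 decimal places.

Midpoints: 3, 8, 13, 18, 23, 28, 33, 38
Σfm = 17×3 + 27×8 + 12×13 + 15×18 + 8×23 + 10×28 + 8×33 + 7×38 = 1687
n = Σf = 104
Mean = 1687 / 104 = 16.2212

16.221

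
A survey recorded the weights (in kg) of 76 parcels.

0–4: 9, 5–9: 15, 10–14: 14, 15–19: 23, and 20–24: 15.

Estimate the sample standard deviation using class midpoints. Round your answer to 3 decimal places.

Midpoints: 2, 7, 12, 17, 22
n = 76, Σfm = 1012, mean = 13.3158
Σfm² = 16694
Σf(m − x̄)² = Σfm² − (Σfm)²/n = 16694 − 1012²/76 = 3218.4211
Sample variance = 3218.4211 / 75 = 42.9123
Standard deviation = √42.9123 = 6.5507

6.551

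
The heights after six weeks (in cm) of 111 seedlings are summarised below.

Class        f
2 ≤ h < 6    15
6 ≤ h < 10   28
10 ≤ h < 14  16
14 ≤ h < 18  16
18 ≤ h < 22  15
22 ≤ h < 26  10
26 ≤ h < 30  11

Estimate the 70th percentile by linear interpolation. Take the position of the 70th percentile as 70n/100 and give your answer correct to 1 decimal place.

18.7

Cumulative frequencies: 15, 43, 59, 75, 90, 100, 111
n = 111; position = 70n/100 = 77.7.
This falls in the class 18 ≤ h < 22: L = 18, F = 75, f = 15, h = 4.
70th percentile ≈ 18 + ((77.7 − 75) / 15) × 4 = 18.7200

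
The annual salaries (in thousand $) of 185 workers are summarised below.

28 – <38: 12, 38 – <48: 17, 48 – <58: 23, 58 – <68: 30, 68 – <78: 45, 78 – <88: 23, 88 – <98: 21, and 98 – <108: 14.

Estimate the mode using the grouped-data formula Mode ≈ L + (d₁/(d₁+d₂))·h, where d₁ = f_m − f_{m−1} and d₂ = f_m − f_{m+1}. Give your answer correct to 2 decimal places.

Modal class: 68 – <78 (highest frequency 45).
d₁ = 45 − 30 = 15, d₂ = 45 − 23 = 22
Mode ≈ 68 + (15/(15+22)) × 10 = 68 + 4.0541 = 72.0541

72.05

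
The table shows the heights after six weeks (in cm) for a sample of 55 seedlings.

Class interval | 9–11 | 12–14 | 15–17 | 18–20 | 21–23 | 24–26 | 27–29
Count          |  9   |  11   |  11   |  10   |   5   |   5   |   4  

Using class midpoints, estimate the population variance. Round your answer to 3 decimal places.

28.996

Midpoints: 10, 13, 16, 19, 22, 25, 28
n = 55, Σfm = 946, mean = 17.2000
Σfm² = 17866
Σf(m − x̄)² = Σfm² − (Σfm)²/n = 17866 − 946²/55 = 1594.8000
Population variance = 1594.8000 / 55 = 28.9964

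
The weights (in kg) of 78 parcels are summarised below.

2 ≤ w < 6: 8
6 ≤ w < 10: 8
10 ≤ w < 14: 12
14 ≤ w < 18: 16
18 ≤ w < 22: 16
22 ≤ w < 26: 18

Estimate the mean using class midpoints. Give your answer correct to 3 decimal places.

16.000

Midpoints: 4, 8, 12, 16, 20, 24
Σfm = 8×4 + 8×8 + 12×12 + 16×16 + 16×20 + 18×24 = 1248
n = Σf = 78
Mean = 1248 / 78 = 16.0000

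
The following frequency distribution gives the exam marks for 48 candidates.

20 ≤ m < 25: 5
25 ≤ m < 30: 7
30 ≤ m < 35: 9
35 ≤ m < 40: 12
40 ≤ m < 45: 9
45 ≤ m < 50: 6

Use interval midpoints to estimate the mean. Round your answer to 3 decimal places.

35.729

Midpoints: 22.5, 27.5, 32.5, 37.5, 42.5, 47.5
Σfm = 5×22.5 + 7×27.5 + 9×32.5 + 12×37.5 + 9×42.5 + 6×47.5 = 1715
n = Σf = 48
Mean = 1715 / 48 = 35.7292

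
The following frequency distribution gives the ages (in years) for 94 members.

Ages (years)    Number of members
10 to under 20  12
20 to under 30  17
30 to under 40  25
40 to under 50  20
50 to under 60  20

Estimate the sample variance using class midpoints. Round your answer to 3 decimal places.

173.290

Midpoints: 15, 25, 35, 45, 55
n = 94, Σfm = 3480, mean = 37.0213
Σfm² = 144950
Σf(m − x̄)² = Σfm² − (Σfm)²/n = 144950 − 3480²/94 = 16115.9574
Sample variance = 16115.9574 / 93 = 173.2899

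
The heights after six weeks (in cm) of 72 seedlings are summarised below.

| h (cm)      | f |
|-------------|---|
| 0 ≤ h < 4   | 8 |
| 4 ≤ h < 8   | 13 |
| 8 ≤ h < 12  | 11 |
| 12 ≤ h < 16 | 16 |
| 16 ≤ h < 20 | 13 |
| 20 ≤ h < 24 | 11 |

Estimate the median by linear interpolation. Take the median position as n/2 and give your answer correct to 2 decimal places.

Cumulative frequencies: 8, 21, 32, 48, 61, 72
n = 72; position = n/2 = 36.
This falls in the class 12 ≤ h < 16: L = 12, F = 32, f = 16, h = 4.
Median ≈ 12 + ((36 − 32) / 16) × 4 = 13.0000

13.00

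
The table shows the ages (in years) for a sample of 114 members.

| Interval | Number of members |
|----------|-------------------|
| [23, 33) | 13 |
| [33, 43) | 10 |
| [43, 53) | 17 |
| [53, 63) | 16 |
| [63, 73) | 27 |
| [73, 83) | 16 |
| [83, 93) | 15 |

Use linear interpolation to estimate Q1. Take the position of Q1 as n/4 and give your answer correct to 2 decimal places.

46.24

Cumulative frequencies: 13, 23, 40, 56, 83, 99, 114
n = 114; position = n/4 = 28.5.
This falls in the class [43, 53): L = 43, F = 23, f = 17, h = 10.
Lower quartile ≈ 43 + ((28.5 − 23) / 17) × 10 = 46.2353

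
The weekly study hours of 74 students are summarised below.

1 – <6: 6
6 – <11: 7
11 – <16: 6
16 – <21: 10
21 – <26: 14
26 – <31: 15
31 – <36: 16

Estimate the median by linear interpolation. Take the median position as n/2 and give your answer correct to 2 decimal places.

Cumulative frequencies: 6, 13, 19, 29, 43, 58, 74
n = 74; position = n/2 = 37.
This falls in the class 21 – <26: L = 21, F = 29, f = 14, h = 5.
Median ≈ 21 + ((37 − 29) / 14) × 5 = 23.8571

23.86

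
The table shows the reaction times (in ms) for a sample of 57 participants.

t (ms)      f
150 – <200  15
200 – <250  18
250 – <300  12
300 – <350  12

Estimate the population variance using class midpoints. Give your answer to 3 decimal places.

Midpoints: 175, 225, 275, 325
n = 57, Σfm = 13875, mean = 243.4211
Σfm² = 3545625
Σf(m − x̄)² = Σfm² − (Σfm)²/n = 3545625 − 13875²/57 = 168157.8947
Population variance = 168157.8947 / 57 = 2950.1385

2950.139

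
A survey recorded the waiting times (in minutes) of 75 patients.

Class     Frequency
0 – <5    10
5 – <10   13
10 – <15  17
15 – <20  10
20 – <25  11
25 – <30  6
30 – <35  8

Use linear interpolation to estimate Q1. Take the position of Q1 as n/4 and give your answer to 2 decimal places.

Cumulative frequencies: 10, 23, 40, 50, 61, 67, 75
n = 75; position = n/4 = 18.75.
This falls in the class 5 – <10: L = 5, F = 10, f = 13, h = 5.
Lower quartile ≈ 5 + ((18.75 − 10) / 13) × 5 = 8.3654

8.37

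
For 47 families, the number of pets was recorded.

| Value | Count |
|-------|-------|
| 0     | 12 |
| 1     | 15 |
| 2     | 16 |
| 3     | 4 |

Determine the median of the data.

Cumulative frequencies: 12, 27, 43, 47
n = 47, so the median is the value in position (n+1)/2 = 24.
Position 24 falls at value 1.

1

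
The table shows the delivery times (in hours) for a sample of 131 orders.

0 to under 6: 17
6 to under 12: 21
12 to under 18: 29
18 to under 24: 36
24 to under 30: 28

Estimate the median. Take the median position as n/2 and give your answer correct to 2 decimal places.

17.69

Cumulative frequencies: 17, 38, 67, 103, 131
n = 131; position = n/2 = 65.5.
This falls in the class 12 to under 18: L = 12, F = 38, f = 29, h = 6.
Median ≈ 12 + ((65.5 − 38) / 29) × 6 = 17.6897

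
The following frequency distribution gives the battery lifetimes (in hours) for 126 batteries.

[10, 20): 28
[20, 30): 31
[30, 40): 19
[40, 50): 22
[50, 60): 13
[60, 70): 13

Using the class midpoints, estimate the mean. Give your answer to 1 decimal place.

Midpoints: 15, 25, 35, 45, 55, 65
Σfm = 28×15 + 31×25 + 19×35 + 22×45 + 13×55 + 13×65 = 4410
n = Σf = 126
Mean = 4410 / 126 = 35.0000

35.0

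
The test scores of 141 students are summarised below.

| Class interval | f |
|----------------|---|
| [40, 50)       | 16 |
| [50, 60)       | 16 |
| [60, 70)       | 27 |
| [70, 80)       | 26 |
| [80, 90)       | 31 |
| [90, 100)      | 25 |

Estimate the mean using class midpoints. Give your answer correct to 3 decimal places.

Midpoints: 45, 55, 65, 75, 85, 95
Σfm = 16×45 + 16×55 + 27×65 + 26×75 + 31×85 + 25×95 = 10315
n = Σf = 141
Mean = 10315 / 141 = 73.1560

73.156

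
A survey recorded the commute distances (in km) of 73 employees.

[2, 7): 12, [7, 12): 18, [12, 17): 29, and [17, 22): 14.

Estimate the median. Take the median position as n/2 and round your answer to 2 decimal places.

13.12

Cumulative frequencies: 12, 30, 59, 73
n = 73; position = n/2 = 36.5.
This falls in the class [12, 17): L = 12, F = 30, f = 29, h = 5.
Median ≈ 12 + ((36.5 − 30) / 29) × 5 = 13.1207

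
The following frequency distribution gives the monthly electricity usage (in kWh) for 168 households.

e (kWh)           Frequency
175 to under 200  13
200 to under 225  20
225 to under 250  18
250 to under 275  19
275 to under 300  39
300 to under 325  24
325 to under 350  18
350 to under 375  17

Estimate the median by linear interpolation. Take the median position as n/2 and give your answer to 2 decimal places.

Cumulative frequencies: 13, 33, 51, 70, 109, 133, 151, 168
n = 168; position = n/2 = 84.
This falls in the class 275 to under 300: L = 275, F = 70, f = 39, h = 25.
Median ≈ 275 + ((84 − 70) / 39) × 25 = 283.9744

283.97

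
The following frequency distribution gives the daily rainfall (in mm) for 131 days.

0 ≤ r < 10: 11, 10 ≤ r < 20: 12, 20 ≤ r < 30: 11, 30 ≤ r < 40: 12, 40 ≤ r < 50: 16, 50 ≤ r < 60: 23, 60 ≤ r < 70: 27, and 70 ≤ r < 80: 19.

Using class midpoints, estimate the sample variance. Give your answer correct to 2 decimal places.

491.50

Midpoints: 5, 15, 25, 35, 45, 55, 65, 75
n = 131, Σfm = 6095, mean = 46.5267
Σfm² = 347475
Σf(m − x̄)² = Σfm² − (Σfm)²/n = 347475 − 6095²/131 = 63894.6565
Sample variance = 63894.6565 / 130 = 491.4974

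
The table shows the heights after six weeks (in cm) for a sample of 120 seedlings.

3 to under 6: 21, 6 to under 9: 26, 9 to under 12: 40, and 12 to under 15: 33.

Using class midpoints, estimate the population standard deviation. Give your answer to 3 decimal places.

Midpoints: 4.5, 7.5, 10.5, 13.5
n = 120, Σfm = 1155, mean = 9.6250
Σfm² = 12312
Σf(m − x̄)² = Σfm² − (Σfm)²/n = 12312 − 1155²/120 = 1195.1250
Population variance = 1195.1250 / 120 = 9.9594
Standard deviation = √9.9594 = 3.1558

3.156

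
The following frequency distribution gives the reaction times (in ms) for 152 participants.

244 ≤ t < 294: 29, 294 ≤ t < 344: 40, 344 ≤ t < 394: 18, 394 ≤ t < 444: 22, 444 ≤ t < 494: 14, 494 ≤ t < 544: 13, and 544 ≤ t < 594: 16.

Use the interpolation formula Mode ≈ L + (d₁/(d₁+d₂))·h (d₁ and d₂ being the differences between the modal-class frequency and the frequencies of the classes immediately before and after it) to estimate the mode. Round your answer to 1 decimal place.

Modal class: 294 ≤ t < 344 (highest frequency 40).
d₁ = 40 − 29 = 11, d₂ = 40 − 18 = 22
Mode ≈ 294 + (11/(11+22)) × 50 = 294 + 16.6667 = 310.6667

310.7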